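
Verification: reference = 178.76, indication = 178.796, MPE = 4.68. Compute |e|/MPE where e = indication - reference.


e = indication - reference = 178.796 - 178.76 = 0.0360
|e| = 0.0360
ratio = |e| / MPE = 0.0360 / 4.68
ratio = 0.0077

0.0077


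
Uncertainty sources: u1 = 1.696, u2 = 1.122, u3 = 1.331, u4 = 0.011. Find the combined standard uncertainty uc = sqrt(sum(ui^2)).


uc = sqrt(1.696^2 + 1.122^2 + 1.331^2 + 0.011^2)
uc = sqrt(5.906982)
uc = 2.4304

2.4304


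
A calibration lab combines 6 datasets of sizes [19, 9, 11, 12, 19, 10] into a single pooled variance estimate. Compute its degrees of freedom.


nu = sum_i (n_i - 1)
nu = ((19 - 1) + (9 - 1) + (11 - 1) + (12 - 1) + (19 - 1) + (10 - 1))
nu = 18 + 8 + 10 + 11 + 18 + 9
nu = 74

74


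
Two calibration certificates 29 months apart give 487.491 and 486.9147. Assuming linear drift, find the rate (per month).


rate = (v2 - v1) / months
= (486.9147 - 487.491) / 29
= -0.5763 / 29
= -0.0199

-0.0199


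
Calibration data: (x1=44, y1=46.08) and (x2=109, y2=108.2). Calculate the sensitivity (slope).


slope = (y2 - y1) / (x2 - x1)
= (108.2 - 46.08) / (109 - 44)
= 62.1200 / 65
= 0.9557

0.9557


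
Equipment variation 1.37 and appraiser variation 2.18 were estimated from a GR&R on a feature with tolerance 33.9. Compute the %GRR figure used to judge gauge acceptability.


GRR = sqrt(EV^2 + AV^2) = sqrt(1.37^2 + 2.18^2) = 2.5747427
%GRR = GRR / tol * 100 = 2.5747427 / 33.9 * 100
%GRR = 7.5951

7.5951


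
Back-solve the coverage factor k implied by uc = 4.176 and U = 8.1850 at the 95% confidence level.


k = U / uc
k = 8.1850 / 4.176
k = 1.96

1.96


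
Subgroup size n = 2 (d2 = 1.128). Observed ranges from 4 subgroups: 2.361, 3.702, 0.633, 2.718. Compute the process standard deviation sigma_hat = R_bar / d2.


R_bar = (2.361 + 3.702 + 0.633 + 2.718) / 4
R_bar = 9.414 / 4 = 2.3535
sigma_hat = R_bar / d2 = 2.3535 / 1.128 = 2.0864

2.0864


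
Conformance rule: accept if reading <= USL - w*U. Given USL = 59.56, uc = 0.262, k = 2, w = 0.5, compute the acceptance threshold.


U = k * uc = 2 * 0.262 = 0.524
guard band g = w * U = 0.5 * 0.524 = 0.262
AL = USL - g = 59.56 - 0.262
AL = 59.2980

59.2980


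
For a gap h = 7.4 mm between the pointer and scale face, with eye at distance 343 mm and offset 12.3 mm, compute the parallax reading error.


error = h * offset / d
= 7.4 * 12.3 / 343
= 0.2654

0.2654


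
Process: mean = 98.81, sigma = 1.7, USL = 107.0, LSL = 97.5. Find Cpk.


Cpu = (USL - mean) / (3*sigma) = (107.0 - 98.81) / (3*1.7) = 1.6059
Cpl = (mean - LSL) / (3*sigma) = (98.81 - 97.5) / (3*1.7) = 0.2569
Cpk = min(Cpu, Cpl) = 0.2569

0.2569


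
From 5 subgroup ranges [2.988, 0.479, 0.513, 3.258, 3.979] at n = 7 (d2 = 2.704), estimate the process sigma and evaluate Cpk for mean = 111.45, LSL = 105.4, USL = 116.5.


R_bar = (2.988 + 0.479 + 0.513 + 3.258 + 3.979) / 5 = 2.2434
sigma = R_bar / d2 = 2.2434 / 2.704 = 0.82965976
Cp = (USL - LSL)/(6*sigma) = (116.5 - 105.4)/(6*0.82965976) = 2.2298
Cpu = (116.5 - 111.45)/(3*0.82965976) = 2.0289
Cpl = (111.45 - 105.4)/(3*0.82965976) = 2.4307
Cpk = min(Cpu, Cpl) = 2.0289

2.0289


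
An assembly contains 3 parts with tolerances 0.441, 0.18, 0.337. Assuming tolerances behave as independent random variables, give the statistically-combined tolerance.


RSS = sqrt(0.441^2 + 0.18^2 + 0.337^2)
= sqrt(0.34045)
= 0.5835

0.5835


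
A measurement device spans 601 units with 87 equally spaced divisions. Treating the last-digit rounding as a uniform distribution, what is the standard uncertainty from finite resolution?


resolution = range / divisions
resolution = 601 / 87 = 6.908046
u_res = resolution / (2*sqrt(3))
u_res = 6.908046 / 3.4641016
u_res = 1.9942

1.9942


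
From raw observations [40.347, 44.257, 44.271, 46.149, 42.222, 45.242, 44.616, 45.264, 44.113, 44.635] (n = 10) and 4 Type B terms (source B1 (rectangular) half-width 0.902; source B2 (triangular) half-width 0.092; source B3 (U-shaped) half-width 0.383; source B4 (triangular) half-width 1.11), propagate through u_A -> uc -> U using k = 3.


mean = (40.347 + 44.257 + 44.271 + 46.149 + 42.222 + 45.242 + 44.616 + 45.264 + 44.113 + 44.635) / 10 = 44.1116
s = sqrt(sum((x - mean)^2)/(n-1)) = 1.6691498
u_A = s / sqrt(n) = 1.6691498 / sqrt(10) = 0.52783151
u_B1 = 0.902 / sqrt(3) = 0.52076994
u_B2 = 0.092 / sqrt(6) = 0.037558843
u_B3 = 0.383 / sqrt(2) = 0.2708219
u_B4 = 1.11 / sqrt(6) = 0.4531556
uc = sqrt(0.52783151^2 + 0.52076994^2 + 0.037558843^2 + 0.2708219^2 + 0.4531556^2) = 0.91099539
U = k * uc = 3 * 0.91099539
U = 2.7330

2.7330


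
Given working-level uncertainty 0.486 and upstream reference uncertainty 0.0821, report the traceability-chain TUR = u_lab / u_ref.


TUR = u_lab / u_ref
= 0.486 / 0.0821
= 5.9196

5.9196


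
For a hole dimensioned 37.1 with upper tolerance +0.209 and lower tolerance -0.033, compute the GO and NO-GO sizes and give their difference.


GO = nominal - lower_tol (smallest hole = maximum material condition)
GO = 37.1 - 0.033 = 37.067
NO-GO = nominal + upper_tol (largest hole = least material condition)
NO-GO = 37.1 + 0.209 = 37.309
spread = NO-GO - GO = 37.309 - 37.067 = 0.2420

0.2420


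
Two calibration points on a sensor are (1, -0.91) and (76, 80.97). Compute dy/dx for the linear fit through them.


slope = (y2 - y1) / (x2 - x1)
= (80.97 - -0.91) / (76 - 1)
= 81.8800 / 75
= 1.0917

1.0917


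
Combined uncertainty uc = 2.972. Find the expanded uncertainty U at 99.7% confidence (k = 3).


U = k * uc
U = 3 * 2.972
U = 8.9160

8.9160


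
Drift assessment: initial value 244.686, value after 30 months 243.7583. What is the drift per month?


rate = (v2 - v1) / months
= (243.7583 - 244.686) / 30
= -0.9277 / 30
= -0.0309

-0.0309


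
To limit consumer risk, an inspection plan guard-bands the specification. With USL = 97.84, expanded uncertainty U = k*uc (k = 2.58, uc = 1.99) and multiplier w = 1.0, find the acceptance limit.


U = k * uc = 2.58 * 1.99 = 5.1342
guard band g = w * U = 1.0 * 5.1342 = 5.1342
AL = USL - g = 97.84 - 5.1342
AL = 92.7058

92.7058


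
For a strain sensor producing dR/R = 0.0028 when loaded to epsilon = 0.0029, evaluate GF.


GF = (dR/R) / epsilon
= 0.0028 / 0.0029
= 0.9655

0.9655


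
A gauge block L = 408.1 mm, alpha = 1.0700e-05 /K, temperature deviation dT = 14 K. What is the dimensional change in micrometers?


dL = L * alpha * dT
= 408.1 * 1.0700e-05 * 14
= 0.0611334 mm
dL_um = 0.0611334 * 1000 = 61.1334 um

61.1334


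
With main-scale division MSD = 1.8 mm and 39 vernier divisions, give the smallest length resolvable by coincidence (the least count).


LC = MSD / n_div
= 1.8 / 39
= 0.0462

0.0462


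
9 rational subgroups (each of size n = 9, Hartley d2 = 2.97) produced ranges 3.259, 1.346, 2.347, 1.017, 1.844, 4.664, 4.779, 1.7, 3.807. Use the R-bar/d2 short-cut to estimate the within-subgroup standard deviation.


R_bar = (3.259 + 1.346 + 2.347 + 1.017 + 1.844 + 4.664 + 4.779 + 1.7 + 3.807) / 9
R_bar = 24.763 / 9 = 2.7514444
sigma_hat = R_bar / d2 = 2.7514444 / 2.97 = 0.9264

0.9264


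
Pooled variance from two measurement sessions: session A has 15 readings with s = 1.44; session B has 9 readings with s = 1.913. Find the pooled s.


s_p = sqrt(((n1-1)*s1^2 + (n2-1)*s2^2) / (n1+n2-2))
numerator = (15-1)*1.44^2 + (9-1)*1.913^2 = 29.0304 + 29.276552 = 58.306952
denominator = 15 + 9 - 2 = 22
s_p^2 = 58.306952 / 22 = 2.650316
s_p = sqrt(2.650316) = 1.6280

1.6280


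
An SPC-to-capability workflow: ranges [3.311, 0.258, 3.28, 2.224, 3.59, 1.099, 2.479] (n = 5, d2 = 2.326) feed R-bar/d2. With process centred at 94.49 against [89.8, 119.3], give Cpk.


R_bar = (3.311 + 0.258 + 3.28 + 2.224 + 3.59 + 1.099 + 2.479) / 7 = 2.3201429
sigma = R_bar / d2 = 2.3201429 / 2.326 = 0.9974819
Cp = (USL - LSL)/(6*sigma) = (119.3 - 89.8)/(6*0.9974819) = 4.9291
Cpu = (119.3 - 94.49)/(3*0.9974819) = 8.2909
Cpl = (94.49 - 89.8)/(3*0.9974819) = 1.5673
Cpk = min(Cpu, Cpl) = 1.5673

1.5673


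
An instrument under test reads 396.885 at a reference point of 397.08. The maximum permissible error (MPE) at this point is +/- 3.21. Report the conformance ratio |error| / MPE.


e = indication - reference = 396.885 - 397.08 = -0.1950
|e| = 0.1950
ratio = |e| / MPE = 0.1950 / 3.21
ratio = 0.0607

0.0607


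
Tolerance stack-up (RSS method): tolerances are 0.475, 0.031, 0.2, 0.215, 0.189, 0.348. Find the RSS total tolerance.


RSS = sqrt(0.475^2 + 0.031^2 + 0.2^2 + 0.215^2 + 0.189^2 + 0.348^2)
= sqrt(0.469636)
= 0.6853

0.6853


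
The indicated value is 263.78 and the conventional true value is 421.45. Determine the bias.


Systematic error = measured - true
= 263.78 - 421.45
= -157.6700

-157.6700


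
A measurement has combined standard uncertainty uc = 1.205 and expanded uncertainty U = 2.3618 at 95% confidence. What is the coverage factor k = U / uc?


k = U / uc
k = 2.3618 / 1.205
k = 1.96

1.96


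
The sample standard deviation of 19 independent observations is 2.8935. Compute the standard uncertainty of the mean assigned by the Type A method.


u_A = s / sqrt(n)
u_A = 2.8935 / sqrt(19)
u_A = 2.8935 / 4.3588989
u_A = 0.6638

0.6638


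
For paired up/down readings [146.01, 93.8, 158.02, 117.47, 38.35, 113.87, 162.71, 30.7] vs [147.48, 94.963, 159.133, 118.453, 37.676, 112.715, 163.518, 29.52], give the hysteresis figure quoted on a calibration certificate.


|146.01 - 147.48| = 1.4700
|93.8 - 94.963| = 1.1630
|158.02 - 159.133| = 1.1130
|117.47 - 118.453| = 0.9830
|38.35 - 37.676| = 0.6740
|113.87 - 112.715| = 1.1550
|162.71 - 163.518| = 0.8080
|30.7 - 29.52| = 1.1800
hysteresis = max(diffs) = 1.4700

1.4700


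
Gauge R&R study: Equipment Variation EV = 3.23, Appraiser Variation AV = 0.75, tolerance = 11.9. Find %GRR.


GRR = sqrt(EV^2 + AV^2) = sqrt(3.23^2 + 0.75^2) = 3.3159312
%GRR = GRR / tol * 100 = 3.3159312 / 11.9 * 100
%GRR = 27.8650

27.8650


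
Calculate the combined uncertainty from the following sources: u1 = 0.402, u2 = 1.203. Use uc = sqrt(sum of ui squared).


uc = sqrt(0.402^2 + 1.203^2)
uc = sqrt(1.608813)
uc = 1.2684

1.2684


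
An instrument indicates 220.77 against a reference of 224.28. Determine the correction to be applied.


Correction = standard - reading
= 224.28 - 220.77
= 3.5100

3.5100


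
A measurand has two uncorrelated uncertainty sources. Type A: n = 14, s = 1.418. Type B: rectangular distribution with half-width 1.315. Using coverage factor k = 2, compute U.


u_A = s / sqrt(n) = 1.418 / sqrt(14) = 0.37897644
u_B = half_width / sqrt(3) = 1.315 / sqrt(3) = 0.7592156
uc = sqrt(u_A^2 + u_B^2) = sqrt(0.37897644^2 + 0.7592156^2) = 0.84854668
U = k * uc = 2 * 0.84854668
U = 1.6971

1.6971


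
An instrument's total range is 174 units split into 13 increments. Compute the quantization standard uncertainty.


resolution = range / divisions
resolution = 174 / 13 = 13.384615
u_res = resolution / (2*sqrt(3))
u_res = 13.384615 / 3.4641016
u_res = 3.8638

3.8638


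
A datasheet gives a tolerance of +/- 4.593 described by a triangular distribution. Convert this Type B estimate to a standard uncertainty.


u_B = half_width / sqrt(6)
u_B = 4.593 / 2.4494897
u_B = 1.8751

1.8751


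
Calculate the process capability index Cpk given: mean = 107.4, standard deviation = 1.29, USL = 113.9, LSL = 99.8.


Cpu = (USL - mean) / (3*sigma) = (113.9 - 107.4) / (3*1.29) = 1.6796
Cpl = (mean - LSL) / (3*sigma) = (107.4 - 99.8) / (3*1.29) = 1.9638
Cpk = min(Cpu, Cpl) = 1.6796

1.6796


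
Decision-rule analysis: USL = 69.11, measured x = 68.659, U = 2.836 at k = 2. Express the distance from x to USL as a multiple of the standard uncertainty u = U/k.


u = U / k = 2.836 / 2 = 1.418
margin = |USL - x| = |69.11 - 68.659| = 0.451
z = margin / u = 0.451 / 1.418
z = 0.3181

0.3181


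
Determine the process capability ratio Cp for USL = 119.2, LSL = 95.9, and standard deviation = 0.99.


Cp = (USL - LSL) / (6 * sigma)
= (119.2 - 95.9) / (6 * 0.99)
= 23.3000 / 5.9400
= 3.9226

3.9226


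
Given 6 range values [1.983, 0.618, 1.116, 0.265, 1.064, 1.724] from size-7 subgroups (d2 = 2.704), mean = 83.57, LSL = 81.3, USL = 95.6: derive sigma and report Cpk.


R_bar = (1.983 + 0.618 + 1.116 + 0.265 + 1.064 + 1.724) / 6 = 1.1283333
sigma = R_bar / d2 = 1.1283333 / 2.704 = 0.41728303
Cp = (USL - LSL)/(6*sigma) = (95.6 - 81.3)/(6*0.41728303) = 5.7116
Cpu = (95.6 - 83.57)/(3*0.41728303) = 9.6098
Cpl = (83.57 - 81.3)/(3*0.41728303) = 1.8133
Cpk = min(Cpu, Cpl) = 1.8133

1.8133


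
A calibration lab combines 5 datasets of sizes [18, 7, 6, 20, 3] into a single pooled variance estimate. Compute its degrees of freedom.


nu = sum_i (n_i - 1)
nu = ((18 - 1) + (7 - 1) + (6 - 1) + (20 - 1) + (3 - 1))
nu = 17 + 6 + 5 + 19 + 2
nu = 49

49


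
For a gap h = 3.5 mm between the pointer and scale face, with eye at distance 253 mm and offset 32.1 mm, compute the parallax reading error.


error = h * offset / d
= 3.5 * 32.1 / 253
= 0.4441

0.4441


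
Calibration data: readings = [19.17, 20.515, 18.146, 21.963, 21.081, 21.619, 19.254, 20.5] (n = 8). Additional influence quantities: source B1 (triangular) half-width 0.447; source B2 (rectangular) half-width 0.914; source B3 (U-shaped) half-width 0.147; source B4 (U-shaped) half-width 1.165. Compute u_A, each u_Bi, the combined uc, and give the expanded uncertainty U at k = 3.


mean = (19.17 + 20.515 + 18.146 + 21.963 + 21.081 + 21.619 + 19.254 + 20.5) / 8 = 20.281
s = sqrt(sum((x - mean)^2)/(n-1)) = 1.3206795
u_A = s / sqrt(n) = 1.3206795 / sqrt(8) = 0.46693072
u_B1 = 0.447 / sqrt(6) = 0.18248699
u_B2 = 0.914 / sqrt(3) = 0.52769815
u_B3 = 0.147 / sqrt(2) = 0.1039447
u_B4 = 1.165 / sqrt(2) = 0.8237794
uc = sqrt(0.46693072^2 + 0.18248699^2 + 0.52769815^2 + 0.1039447^2 + 0.8237794^2) = 1.1041776
U = k * uc = 3 * 1.1041776
U = 3.3125

3.3125


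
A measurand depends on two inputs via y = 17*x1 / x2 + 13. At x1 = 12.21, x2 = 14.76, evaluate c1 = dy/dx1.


y = 17*x1 / x2 + 13
dy/dx1 = 17/x2
Evaluate at x2 = 14.76: c1 = 17 / 14.76
c1 = 1.1518

1.1518


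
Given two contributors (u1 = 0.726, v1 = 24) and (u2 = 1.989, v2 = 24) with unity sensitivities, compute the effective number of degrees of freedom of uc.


uc = sqrt(u1^2 + u2^2) = sqrt(0.726^2 + 1.989^2) = 2.1173561
v_eff = uc^4 / (u1^4/v1 + u2^4/v2)
= 2.1173561^4 / (0.726^4/24 + 1.989^4/24)
= 20.099054 / 0.66369594
v_eff = 30.2835

30.2835


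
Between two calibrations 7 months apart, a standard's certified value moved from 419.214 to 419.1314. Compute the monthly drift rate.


rate = (v2 - v1) / months
= (419.1314 - 419.214) / 7
= -0.0826 / 7
= -0.0118

-0.0118


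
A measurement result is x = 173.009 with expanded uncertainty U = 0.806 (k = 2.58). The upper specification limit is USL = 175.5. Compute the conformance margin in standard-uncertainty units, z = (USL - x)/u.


u = U / k = 0.806 / 2.58 = 0.3124031
margin = |USL - x| = |175.5 - 173.009| = 2.491
z = margin / u = 2.491 / 0.3124031
z = 7.9737

7.9737


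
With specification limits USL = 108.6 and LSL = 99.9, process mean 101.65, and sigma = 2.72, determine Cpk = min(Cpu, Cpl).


Cpu = (USL - mean) / (3*sigma) = (108.6 - 101.65) / (3*2.72) = 0.8517
Cpl = (mean - LSL) / (3*sigma) = (101.65 - 99.9) / (3*2.72) = 0.2145
Cpk = min(Cpu, Cpl) = 0.2145

0.2145


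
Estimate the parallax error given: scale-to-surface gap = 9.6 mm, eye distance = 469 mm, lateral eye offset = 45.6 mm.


error = h * offset / d
= 9.6 * 45.6 / 469
= 0.9334

0.9334


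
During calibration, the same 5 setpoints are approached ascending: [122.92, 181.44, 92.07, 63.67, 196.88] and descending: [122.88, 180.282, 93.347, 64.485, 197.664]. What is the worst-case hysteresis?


|122.92 - 122.88| = 0.0400
|181.44 - 180.282| = 1.1580
|92.07 - 93.347| = 1.2770
|63.67 - 64.485| = 0.8150
|196.88 - 197.664| = 0.7840
hysteresis = max(diffs) = 1.2770

1.2770


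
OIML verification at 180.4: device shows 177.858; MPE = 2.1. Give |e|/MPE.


e = indication - reference = 177.858 - 180.4 = -2.5420
|e| = 2.5420
ratio = |e| / MPE = 2.5420 / 2.1
ratio = 1.2105

1.2105


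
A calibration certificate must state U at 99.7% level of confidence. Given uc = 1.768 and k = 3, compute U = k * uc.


U = k * uc
U = 3 * 1.768
U = 5.3040

5.3040


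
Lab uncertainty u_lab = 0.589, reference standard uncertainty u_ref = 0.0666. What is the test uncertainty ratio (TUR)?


TUR = u_lab / u_ref
= 0.589 / 0.0666
= 8.8438

8.8438


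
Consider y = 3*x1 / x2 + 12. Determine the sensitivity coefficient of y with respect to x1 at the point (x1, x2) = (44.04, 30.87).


y = 3*x1 / x2 + 12
dy/dx1 = 3/x2
Evaluate at x2 = 30.87: c1 = 3 / 30.87
c1 = 0.0972

0.0972


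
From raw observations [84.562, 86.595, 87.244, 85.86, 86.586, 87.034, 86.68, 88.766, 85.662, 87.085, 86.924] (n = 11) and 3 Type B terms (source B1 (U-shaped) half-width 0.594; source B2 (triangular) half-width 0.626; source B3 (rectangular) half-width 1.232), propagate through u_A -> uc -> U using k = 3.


mean = (84.562 + 86.595 + 87.244 + 85.86 + 86.586 + 87.034 + 86.68 + 88.766 + 85.662 + 87.085 + 86.924) / 11 = 86.63618182
s = sqrt(sum((x - mean)^2)/(n-1)) = 1.0586764
u_A = s / sqrt(n) = 1.0586764 / sqrt(11) = 0.31920294
u_B1 = 0.594 / sqrt(2) = 0.42002143
u_B2 = 0.626 / sqrt(6) = 0.25556343
u_B3 = 1.232 / sqrt(3) = 0.71129553
uc = sqrt(0.31920294^2 + 0.42002143^2 + 0.25556343^2 + 0.71129553^2) = 0.92171716
U = k * uc = 3 * 0.92171716
U = 2.7652

2.7652


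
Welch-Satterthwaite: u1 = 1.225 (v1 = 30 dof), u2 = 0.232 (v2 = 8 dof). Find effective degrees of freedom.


uc = sqrt(u1^2 + u2^2) = sqrt(1.225^2 + 0.232^2) = 1.2467754
v_eff = uc^4 / (u1^4/v1 + u2^4/v2)
= 1.2467754^4 / (1.225^4/30 + 0.232^4/8)
= 2.4163114 / 0.075424641
v_eff = 32.0361

32.0361


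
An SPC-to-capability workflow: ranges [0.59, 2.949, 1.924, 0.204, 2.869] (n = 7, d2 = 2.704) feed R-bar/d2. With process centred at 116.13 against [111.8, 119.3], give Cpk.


R_bar = (0.59 + 2.949 + 1.924 + 0.204 + 2.869) / 5 = 1.7072
sigma = R_bar / d2 = 1.7072 / 2.704 = 0.63136095
Cp = (USL - LSL)/(6*sigma) = (119.3 - 111.8)/(6*0.63136095) = 1.9799
Cpu = (119.3 - 116.13)/(3*0.63136095) = 1.6736
Cpl = (116.13 - 111.8)/(3*0.63136095) = 2.2861
Cpk = min(Cpu, Cpl) = 1.6736

1.6736


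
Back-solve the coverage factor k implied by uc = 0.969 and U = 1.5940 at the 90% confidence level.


k = U / uc
k = 1.5940 / 0.969
k = 1.645

1.645


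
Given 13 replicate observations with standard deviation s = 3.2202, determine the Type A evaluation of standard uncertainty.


u_A = s / sqrt(n)
u_A = 3.2202 / sqrt(13)
u_A = 3.2202 / 3.6055513
u_A = 0.8931

0.8931


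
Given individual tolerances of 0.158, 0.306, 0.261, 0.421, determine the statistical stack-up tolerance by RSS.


RSS = sqrt(0.158^2 + 0.306^2 + 0.261^2 + 0.421^2)
= sqrt(0.363962)
= 0.6033

0.6033


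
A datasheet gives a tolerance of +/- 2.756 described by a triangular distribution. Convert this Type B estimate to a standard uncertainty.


u_B = half_width / sqrt(6)
u_B = 2.756 / 2.4494897
u_B = 1.1251

1.1251


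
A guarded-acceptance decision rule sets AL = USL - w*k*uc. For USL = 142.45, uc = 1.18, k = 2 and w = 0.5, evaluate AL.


U = k * uc = 2 * 1.18 = 2.36
guard band g = w * U = 0.5 * 2.36 = 1.18
AL = USL - g = 142.45 - 1.18
AL = 141.2700

141.2700


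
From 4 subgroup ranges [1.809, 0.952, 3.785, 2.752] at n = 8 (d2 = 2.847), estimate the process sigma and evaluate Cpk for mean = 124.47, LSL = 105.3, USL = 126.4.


R_bar = (1.809 + 0.952 + 3.785 + 2.752) / 4 = 2.3245
sigma = R_bar / d2 = 2.3245 / 2.847 = 0.81647348
Cp = (USL - LSL)/(6*sigma) = (126.4 - 105.3)/(6*0.81647348) = 4.3071
Cpu = (126.4 - 124.47)/(3*0.81647348) = 0.7879
Cpl = (124.47 - 105.3)/(3*0.81647348) = 7.8263
Cpk = min(Cpu, Cpl) = 0.7879

0.7879


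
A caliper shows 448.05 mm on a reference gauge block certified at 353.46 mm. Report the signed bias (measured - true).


Systematic error = measured - true
= 448.05 - 353.46
= 94.5900

94.5900


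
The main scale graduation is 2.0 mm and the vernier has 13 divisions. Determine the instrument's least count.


LC = MSD / n_div
= 2.0 / 13
= 0.1538

0.1538


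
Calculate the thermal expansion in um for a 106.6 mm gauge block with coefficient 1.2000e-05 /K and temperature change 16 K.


dL = L * alpha * dT
= 106.6 * 1.2000e-05 * 16
= 0.0204672 mm
dL_um = 0.0204672 * 1000 = 20.4672 um

20.4672


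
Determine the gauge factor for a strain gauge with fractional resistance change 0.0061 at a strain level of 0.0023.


GF = (dR/R) / epsilon
= 0.0061 / 0.0023
= 2.6522

2.6522


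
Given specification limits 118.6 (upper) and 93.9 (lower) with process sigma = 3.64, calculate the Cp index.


Cp = (USL - LSL) / (6 * sigma)
= (118.6 - 93.9) / (6 * 3.64)
= 24.7000 / 21.8400
= 1.1310

1.1310


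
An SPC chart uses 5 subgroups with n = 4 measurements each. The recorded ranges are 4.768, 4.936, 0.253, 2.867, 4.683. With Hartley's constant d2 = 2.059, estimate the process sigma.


R_bar = (4.768 + 4.936 + 0.253 + 2.867 + 4.683) / 5
R_bar = 17.507 / 5 = 3.5014
sigma_hat = R_bar / d2 = 3.5014 / 2.059 = 1.7005

1.7005


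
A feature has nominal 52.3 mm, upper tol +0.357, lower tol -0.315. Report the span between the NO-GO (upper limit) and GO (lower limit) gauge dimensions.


GO = nominal - lower_tol (smallest hole = maximum material condition)
GO = 52.3 - 0.315 = 51.985
NO-GO = nominal + upper_tol (largest hole = least material condition)
NO-GO = 52.3 + 0.357 = 52.657
spread = NO-GO - GO = 52.657 - 51.985 = 0.6720

0.6720


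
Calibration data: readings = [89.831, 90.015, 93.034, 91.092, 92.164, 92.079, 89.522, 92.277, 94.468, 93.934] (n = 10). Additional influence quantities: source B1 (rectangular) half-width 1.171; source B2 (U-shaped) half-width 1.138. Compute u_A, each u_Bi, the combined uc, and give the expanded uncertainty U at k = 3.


mean = (89.831 + 90.015 + 93.034 + 91.092 + 92.164 + 92.079 + 89.522 + 92.277 + 94.468 + 93.934) / 10 = 91.8416
s = sqrt(sum((x - mean)^2)/(n-1)) = 1.7116993
u_A = s / sqrt(n) = 1.7116993 / sqrt(10) = 0.54128685
u_B1 = 1.171 / sqrt(3) = 0.67607717
u_B2 = 1.138 / sqrt(2) = 0.80468752
uc = sqrt(0.54128685^2 + 0.67607717^2 + 0.80468752^2) = 1.1821987
U = k * uc = 3 * 1.1821987
U = 3.5466

3.5466


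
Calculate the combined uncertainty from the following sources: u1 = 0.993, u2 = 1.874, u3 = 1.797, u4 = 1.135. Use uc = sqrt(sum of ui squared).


uc = sqrt(0.993^2 + 1.874^2 + 1.797^2 + 1.135^2)
uc = sqrt(9.015359)
uc = 3.0026

3.0026


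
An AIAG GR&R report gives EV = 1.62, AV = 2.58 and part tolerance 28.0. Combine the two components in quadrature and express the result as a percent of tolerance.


GRR = sqrt(EV^2 + AV^2) = sqrt(1.62^2 + 2.58^2) = 3.0464405
%GRR = GRR / tol * 100 = 3.0464405 / 28.0 * 100
%GRR = 10.8801

10.8801


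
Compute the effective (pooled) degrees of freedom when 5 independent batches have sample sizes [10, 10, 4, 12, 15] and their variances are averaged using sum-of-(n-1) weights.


nu = sum_i (n_i - 1)
nu = ((10 - 1) + (10 - 1) + (4 - 1) + (12 - 1) + (15 - 1))
nu = 9 + 9 + 3 + 11 + 14
nu = 46

46


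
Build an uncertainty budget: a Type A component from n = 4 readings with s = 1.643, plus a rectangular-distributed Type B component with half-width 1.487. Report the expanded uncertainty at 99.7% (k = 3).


u_A = s / sqrt(n) = 1.643 / sqrt(4) = 0.8215
u_B = half_width / sqrt(3) = 1.487 / sqrt(3) = 0.85851985
uc = sqrt(u_A^2 + u_B^2) = sqrt(0.8215^2 + 0.85851985^2) = 1.1882418
U = k * uc = 3 * 1.1882418
U = 3.5647

3.5647


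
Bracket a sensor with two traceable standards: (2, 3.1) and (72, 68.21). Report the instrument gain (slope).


slope = (y2 - y1) / (x2 - x1)
= (68.21 - 3.1) / (72 - 2)
= 65.1100 / 70
= 0.9301

0.9301


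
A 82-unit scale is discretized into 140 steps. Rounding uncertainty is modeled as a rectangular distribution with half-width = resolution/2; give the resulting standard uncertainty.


resolution = range / divisions
resolution = 82 / 140 = 0.58571429
u_res = resolution / (2*sqrt(3))
u_res = 0.58571429 / 3.4641016
u_res = 0.1691

0.1691


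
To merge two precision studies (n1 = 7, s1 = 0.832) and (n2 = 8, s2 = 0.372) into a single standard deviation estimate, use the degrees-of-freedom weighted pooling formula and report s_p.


s_p = sqrt(((n1-1)*s1^2 + (n2-1)*s2^2) / (n1+n2-2))
numerator = (7-1)*0.832^2 + (8-1)*0.372^2 = 4.153344 + 0.968688 = 5.122032
denominator = 7 + 8 - 2 = 13
s_p^2 = 5.122032 / 13 = 0.39400246
s_p = sqrt(0.39400246) = 0.6277

0.6277


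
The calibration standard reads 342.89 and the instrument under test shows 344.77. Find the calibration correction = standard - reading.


Correction = standard - reading
= 342.89 - 344.77
= -1.8800

-1.8800


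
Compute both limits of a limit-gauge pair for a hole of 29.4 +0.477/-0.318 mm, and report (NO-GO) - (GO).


GO = nominal - lower_tol (smallest hole = maximum material condition)
GO = 29.4 - 0.318 = 29.082
NO-GO = nominal + upper_tol (largest hole = least material condition)
NO-GO = 29.4 + 0.477 = 29.877
spread = NO-GO - GO = 29.877 - 29.082 = 0.7950

0.7950


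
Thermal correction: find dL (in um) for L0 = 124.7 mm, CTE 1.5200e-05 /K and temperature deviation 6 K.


dL = L * alpha * dT
= 124.7 * 1.5200e-05 * 6
= 0.0113726 mm
dL_um = 0.0113726 * 1000 = 11.3726 um

11.3726


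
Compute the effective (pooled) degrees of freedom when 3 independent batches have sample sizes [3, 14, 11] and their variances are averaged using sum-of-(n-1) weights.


nu = sum_i (n_i - 1)
nu = ((3 - 1) + (14 - 1) + (11 - 1))
nu = 2 + 13 + 10
nu = 25

25


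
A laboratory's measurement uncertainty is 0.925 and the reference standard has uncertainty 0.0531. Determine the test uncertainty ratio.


TUR = u_lab / u_ref
= 0.925 / 0.0531
= 17.4200

17.4200


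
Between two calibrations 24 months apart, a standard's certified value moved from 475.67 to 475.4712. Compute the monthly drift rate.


rate = (v2 - v1) / months
= (475.4712 - 475.67) / 24
= -0.1988 / 24
= -0.0083

-0.0083


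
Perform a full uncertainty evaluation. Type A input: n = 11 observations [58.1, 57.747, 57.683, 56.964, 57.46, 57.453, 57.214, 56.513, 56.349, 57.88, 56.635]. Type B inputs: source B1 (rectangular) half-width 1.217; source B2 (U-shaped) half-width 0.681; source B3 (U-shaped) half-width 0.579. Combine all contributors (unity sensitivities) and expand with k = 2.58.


mean = (58.1 + 57.747 + 57.683 + 56.964 + 57.46 + 57.453 + 57.214 + 56.513 + 56.349 + 57.88 + 56.635) / 11 = 57.27254545
s = sqrt(sum((x - mean)^2)/(n-1)) = 0.58735873
u_A = s / sqrt(n) = 0.58735873 / sqrt(11) = 0.17709532
u_B1 = 1.217 / sqrt(3) = 0.70263528
u_B2 = 0.681 / sqrt(2) = 0.48153972
u_B3 = 0.579 / sqrt(2) = 0.40941483
uc = sqrt(0.17709532^2 + 0.70263528^2 + 0.48153972^2 + 0.40941483^2) = 0.96154048
U = k * uc = 2.58 * 0.96154048
U = 2.4808

2.4808


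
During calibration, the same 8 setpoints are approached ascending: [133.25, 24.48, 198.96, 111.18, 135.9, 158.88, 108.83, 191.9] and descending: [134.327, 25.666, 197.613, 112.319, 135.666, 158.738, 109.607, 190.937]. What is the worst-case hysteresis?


|133.25 - 134.327| = 1.0770
|24.48 - 25.666| = 1.1860
|198.96 - 197.613| = 1.3470
|111.18 - 112.319| = 1.1390
|135.9 - 135.666| = 0.2340
|158.88 - 158.738| = 0.1420
|108.83 - 109.607| = 0.7770
|191.9 - 190.937| = 0.9630
hysteresis = max(diffs) = 1.3470

1.3470


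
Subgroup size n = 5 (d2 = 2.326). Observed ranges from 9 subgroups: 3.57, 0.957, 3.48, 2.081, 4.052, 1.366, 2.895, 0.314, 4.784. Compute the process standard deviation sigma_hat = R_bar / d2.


R_bar = (3.57 + 0.957 + 3.48 + 2.081 + 4.052 + 1.366 + 2.895 + 0.314 + 4.784) / 9
R_bar = 23.499 / 9 = 2.611
sigma_hat = R_bar / d2 = 2.611 / 2.326 = 1.1225

1.1225


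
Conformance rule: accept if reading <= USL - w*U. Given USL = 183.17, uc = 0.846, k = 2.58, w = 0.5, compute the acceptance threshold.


U = k * uc = 2.58 * 0.846 = 2.18268
guard band g = w * U = 0.5 * 2.18268 = 1.09134
AL = USL - g = 183.17 - 1.09134
AL = 182.0787

182.0787


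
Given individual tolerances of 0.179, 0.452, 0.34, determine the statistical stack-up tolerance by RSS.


RSS = sqrt(0.179^2 + 0.452^2 + 0.34^2)
= sqrt(0.351945)
= 0.5932

0.5932


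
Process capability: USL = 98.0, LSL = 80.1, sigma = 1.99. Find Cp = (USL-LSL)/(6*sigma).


Cp = (USL - LSL) / (6 * sigma)
= (98.0 - 80.1) / (6 * 1.99)
= 17.9000 / 11.9400
= 1.4992

1.4992


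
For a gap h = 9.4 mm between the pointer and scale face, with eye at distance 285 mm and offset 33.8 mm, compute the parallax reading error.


error = h * offset / d
= 9.4 * 33.8 / 285
= 1.1148

1.1148


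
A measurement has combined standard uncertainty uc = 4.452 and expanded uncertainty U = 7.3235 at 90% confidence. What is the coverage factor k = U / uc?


k = U / uc
k = 7.3235 / 4.452
k = 1.645

1.645


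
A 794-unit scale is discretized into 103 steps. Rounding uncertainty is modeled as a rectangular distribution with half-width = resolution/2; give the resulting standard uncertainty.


resolution = range / divisions
resolution = 794 / 103 = 7.7087379
u_res = resolution / (2*sqrt(3))
u_res = 7.7087379 / 3.4641016
u_res = 2.2253

2.2253


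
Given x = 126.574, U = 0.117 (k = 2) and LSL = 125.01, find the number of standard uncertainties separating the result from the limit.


u = U / k = 0.117 / 2 = 0.0585
margin = |LSL - x| = |125.01 - 126.574| = 1.564
z = margin / u = 1.564 / 0.0585
z = 26.7350

26.7350


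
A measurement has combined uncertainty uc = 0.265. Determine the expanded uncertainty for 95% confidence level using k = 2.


U = k * uc
U = 2 * 0.265
U = 0.5300

0.5300


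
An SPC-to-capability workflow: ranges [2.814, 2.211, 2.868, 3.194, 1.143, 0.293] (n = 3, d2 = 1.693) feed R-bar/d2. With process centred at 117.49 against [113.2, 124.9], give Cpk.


R_bar = (2.814 + 2.211 + 2.868 + 3.194 + 1.143 + 0.293) / 6 = 2.0871667
sigma = R_bar / d2 = 2.0871667 / 1.693 = 1.2328214
Cp = (USL - LSL)/(6*sigma) = (124.9 - 113.2)/(6*1.2328214) = 1.5817
Cpu = (124.9 - 117.49)/(3*1.2328214) = 2.0035
Cpl = (117.49 - 113.2)/(3*1.2328214) = 1.1599
Cpk = min(Cpu, Cpl) = 1.1599

1.1599


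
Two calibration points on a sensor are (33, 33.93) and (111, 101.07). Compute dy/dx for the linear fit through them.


slope = (y2 - y1) / (x2 - x1)
= (101.07 - 33.93) / (111 - 33)
= 67.1400 / 78
= 0.8608

0.8608


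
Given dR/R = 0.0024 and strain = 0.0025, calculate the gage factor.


GF = (dR/R) / epsilon
= 0.0024 / 0.0025
= 0.9600

0.9600


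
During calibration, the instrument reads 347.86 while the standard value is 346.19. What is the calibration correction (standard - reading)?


Correction = standard - reading
= 346.19 - 347.86
= -1.6700

-1.6700


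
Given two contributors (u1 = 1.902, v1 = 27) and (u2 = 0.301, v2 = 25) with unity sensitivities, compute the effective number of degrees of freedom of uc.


uc = sqrt(u1^2 + u2^2) = sqrt(1.902^2 + 0.301^2) = 1.92567
v_eff = uc^4 / (u1^4/v1 + u2^4/v2)
= 1.92567^4 / (1.902^4/27 + 0.301^4/25)
= 13.750784 / 0.48503422
v_eff = 28.3501

28.3501


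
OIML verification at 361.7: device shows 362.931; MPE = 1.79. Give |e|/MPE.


e = indication - reference = 362.931 - 361.7 = 1.2310
|e| = 1.2310
ratio = |e| / MPE = 1.2310 / 1.79
ratio = 0.6877

0.6877


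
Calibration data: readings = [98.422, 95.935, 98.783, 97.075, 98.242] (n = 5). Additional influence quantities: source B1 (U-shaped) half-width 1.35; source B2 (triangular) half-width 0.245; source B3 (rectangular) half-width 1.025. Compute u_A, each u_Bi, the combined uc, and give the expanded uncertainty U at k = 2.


mean = (98.422 + 95.935 + 98.783 + 97.075 + 98.242) / 5 = 97.6914
s = sqrt(sum((x - mean)^2)/(n-1)) = 1.171902
u_A = s / sqrt(n) = 1.171902 / sqrt(5) = 0.52409051
u_B1 = 1.35 / sqrt(2) = 0.95459415
u_B2 = 0.245 / sqrt(6) = 0.10002083
u_B3 = 1.025 / sqrt(3) = 0.59178403
uc = sqrt(0.52409051^2 + 0.95459415^2 + 0.10002083^2 + 0.59178403^2) = 1.2434361
U = k * uc = 2 * 1.2434361
U = 2.4869

2.4869


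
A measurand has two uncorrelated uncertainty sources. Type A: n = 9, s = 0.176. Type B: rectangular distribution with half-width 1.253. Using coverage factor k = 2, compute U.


u_A = s / sqrt(n) = 0.176 / sqrt(9) = 0.058666667
u_B = half_width / sqrt(3) = 1.253 / sqrt(3) = 0.72341989
uc = sqrt(u_A^2 + u_B^2) = sqrt(0.058666667^2 + 0.72341989^2) = 0.72579482
U = k * uc = 2 * 0.72579482
U = 1.4516

1.4516


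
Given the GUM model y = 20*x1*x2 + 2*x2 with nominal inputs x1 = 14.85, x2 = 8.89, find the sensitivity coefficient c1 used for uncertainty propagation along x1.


y = 20*x1*x2 + 2*x2
dy/dx1 = 20*x2
Evaluate at x2 = 8.89: c1 = 20 * 8.89
c1 = 177.8000

177.8000


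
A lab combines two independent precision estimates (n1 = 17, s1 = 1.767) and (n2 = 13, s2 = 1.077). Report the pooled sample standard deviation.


s_p = sqrt(((n1-1)*s1^2 + (n2-1)*s2^2) / (n1+n2-2))
numerator = (17-1)*1.767^2 + (13-1)*1.077^2 = 49.956624 + 13.919148 = 63.875772
denominator = 17 + 13 - 2 = 28
s_p^2 = 63.875772 / 28 = 2.2812776
s_p = sqrt(2.2812776) = 1.5104

1.5104


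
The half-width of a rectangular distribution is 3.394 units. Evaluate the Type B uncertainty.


u_B = half_width / sqrt(3)
u_B = 3.394 / 1.7320508
u_B = 1.9595

1.9595


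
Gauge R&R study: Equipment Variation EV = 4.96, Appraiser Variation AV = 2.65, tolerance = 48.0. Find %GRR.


GRR = sqrt(EV^2 + AV^2) = sqrt(4.96^2 + 2.65^2) = 5.6235309
%GRR = GRR / tol * 100 = 5.6235309 / 48.0 * 100
%GRR = 11.7157

11.7157


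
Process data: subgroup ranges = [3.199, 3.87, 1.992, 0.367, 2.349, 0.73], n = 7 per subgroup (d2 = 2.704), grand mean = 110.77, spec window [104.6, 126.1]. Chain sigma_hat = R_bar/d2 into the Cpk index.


R_bar = (3.199 + 3.87 + 1.992 + 0.367 + 2.349 + 0.73) / 6 = 2.0845
sigma = R_bar / d2 = 2.0845 / 2.704 = 0.77089497
Cp = (USL - LSL)/(6*sigma) = (126.1 - 104.6)/(6*0.77089497) = 4.6483
Cpu = (126.1 - 110.77)/(3*0.77089497) = 6.6287
Cpl = (110.77 - 104.6)/(3*0.77089497) = 2.6679
Cpk = min(Cpu, Cpl) = 2.6679

2.6679


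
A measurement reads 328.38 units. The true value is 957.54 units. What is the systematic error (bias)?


Systematic error = measured - true
= 328.38 - 957.54
= -629.1600

-629.1600


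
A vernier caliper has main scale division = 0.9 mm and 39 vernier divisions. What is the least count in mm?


LC = MSD / n_div
= 0.9 / 39
= 0.0231

0.0231


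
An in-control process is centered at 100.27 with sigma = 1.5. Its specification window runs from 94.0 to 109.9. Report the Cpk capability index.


Cpu = (USL - mean) / (3*sigma) = (109.9 - 100.27) / (3*1.5) = 2.1400
Cpl = (mean - LSL) / (3*sigma) = (100.27 - 94.0) / (3*1.5) = 1.3933
Cpk = min(Cpu, Cpl) = 1.3933

1.3933


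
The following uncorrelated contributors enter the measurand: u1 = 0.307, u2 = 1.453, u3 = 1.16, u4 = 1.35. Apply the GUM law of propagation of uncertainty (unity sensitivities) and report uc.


uc = sqrt(0.307^2 + 1.453^2 + 1.16^2 + 1.35^2)
uc = sqrt(5.373558)
uc = 2.3181

2.3181


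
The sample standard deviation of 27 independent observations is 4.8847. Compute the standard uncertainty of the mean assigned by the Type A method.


u_A = s / sqrt(n)
u_A = 4.8847 / sqrt(27)
u_A = 4.8847 / 5.1961524
u_A = 0.9401

0.9401


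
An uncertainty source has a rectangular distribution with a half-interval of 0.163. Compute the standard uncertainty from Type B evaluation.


u_B = half_width / sqrt(3)
u_B = 0.163 / 1.7320508
u_B = 0.0941

0.0941


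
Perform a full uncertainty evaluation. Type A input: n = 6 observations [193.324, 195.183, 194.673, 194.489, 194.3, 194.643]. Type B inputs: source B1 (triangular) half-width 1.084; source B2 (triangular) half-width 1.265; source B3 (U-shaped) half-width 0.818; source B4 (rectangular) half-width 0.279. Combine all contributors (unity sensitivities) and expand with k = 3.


mean = (193.324 + 195.183 + 194.673 + 194.489 + 194.3 + 194.643) / 6 = 194.4353333
s = sqrt(sum((x - mean)^2)/(n-1)) = 0.61884947
u_A = s / sqrt(n) = 0.61884947 / sqrt(6) = 0.25264424
u_B1 = 1.084 / sqrt(6) = 0.44254115
u_B2 = 1.265 / sqrt(6) = 0.51643409
u_B3 = 0.818 / sqrt(2) = 0.57841335
u_B4 = 0.279 / sqrt(3) = 0.16108073
uc = sqrt(0.25264424^2 + 0.44254115^2 + 0.51643409^2 + 0.57841335^2 + 0.16108073^2) = 0.9417457
U = k * uc = 3 * 0.9417457
U = 2.8252

2.8252


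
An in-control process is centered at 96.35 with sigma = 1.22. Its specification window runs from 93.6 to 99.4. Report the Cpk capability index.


Cpu = (USL - mean) / (3*sigma) = (99.4 - 96.35) / (3*1.22) = 0.8333
Cpl = (mean - LSL) / (3*sigma) = (96.35 - 93.6) / (3*1.22) = 0.7514
Cpk = min(Cpu, Cpl) = 0.7514

0.7514


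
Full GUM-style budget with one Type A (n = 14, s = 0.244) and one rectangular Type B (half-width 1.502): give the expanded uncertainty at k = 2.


u_A = s / sqrt(n) = 0.244 / sqrt(14) = 0.065211743
u_B = half_width / sqrt(3) = 1.502 / sqrt(3) = 0.8671801
uc = sqrt(u_A^2 + u_B^2) = sqrt(0.065211743^2 + 0.8671801^2) = 0.8696286
U = k * uc = 2 * 0.8696286
U = 1.7393

1.7393


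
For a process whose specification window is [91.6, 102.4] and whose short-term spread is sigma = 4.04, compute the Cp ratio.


Cp = (USL - LSL) / (6 * sigma)
= (102.4 - 91.6) / (6 * 4.04)
= 10.8000 / 24.2400
= 0.4455

0.4455


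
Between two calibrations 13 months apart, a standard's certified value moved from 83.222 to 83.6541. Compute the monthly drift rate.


rate = (v2 - v1) / months
= (83.6541 - 83.222) / 13
= 0.4321 / 13
= 0.0332

0.0332


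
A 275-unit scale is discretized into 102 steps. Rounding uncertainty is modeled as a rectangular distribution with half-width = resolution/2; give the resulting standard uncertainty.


resolution = range / divisions
resolution = 275 / 102 = 2.6960784
u_res = resolution / (2*sqrt(3))
u_res = 2.6960784 / 3.4641016
u_res = 0.7783

0.7783


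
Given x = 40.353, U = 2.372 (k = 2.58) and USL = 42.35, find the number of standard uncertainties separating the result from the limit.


u = U / k = 2.372 / 2.58 = 0.91937984
margin = |USL - x| = |42.35 - 40.353| = 1.997
z = margin / u = 1.997 / 0.91937984
z = 2.1721

2.1721


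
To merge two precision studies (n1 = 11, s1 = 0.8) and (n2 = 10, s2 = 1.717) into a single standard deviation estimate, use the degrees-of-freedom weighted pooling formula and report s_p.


s_p = sqrt(((n1-1)*s1^2 + (n2-1)*s2^2) / (n1+n2-2))
numerator = (11-1)*0.8^2 + (10-1)*1.717^2 = 6.4 + 26.532801 = 32.932801
denominator = 11 + 10 - 2 = 19
s_p^2 = 32.932801 / 19 = 1.7333053
s_p = sqrt(1.7333053) = 1.3166

1.3166


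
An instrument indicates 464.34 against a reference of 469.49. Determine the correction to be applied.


Correction = standard - reading
= 469.49 - 464.34
= 5.1500

5.1500


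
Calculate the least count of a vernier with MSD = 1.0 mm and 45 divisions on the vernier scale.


LC = MSD / n_div
= 1.0 / 45
= 0.0222

0.0222


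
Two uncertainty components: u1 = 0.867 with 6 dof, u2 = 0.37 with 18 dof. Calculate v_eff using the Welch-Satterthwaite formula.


uc = sqrt(u1^2 + u2^2) = sqrt(0.867^2 + 0.37^2) = 0.94264999
v_eff = uc^4 / (u1^4/v1 + u2^4/v2)
= 0.94264999^4 / (0.867^4/6 + 0.37^4/18)
= 0.78959042 / 0.095213926
v_eff = 8.2928

8.2928


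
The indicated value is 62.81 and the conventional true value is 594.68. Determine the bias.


Systematic error = measured - true
= 62.81 - 594.68
= -531.8700

-531.8700


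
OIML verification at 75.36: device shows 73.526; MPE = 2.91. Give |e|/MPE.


e = indication - reference = 73.526 - 75.36 = -1.8340
|e| = 1.8340
ratio = |e| / MPE = 1.8340 / 2.91
ratio = 0.6302

0.6302


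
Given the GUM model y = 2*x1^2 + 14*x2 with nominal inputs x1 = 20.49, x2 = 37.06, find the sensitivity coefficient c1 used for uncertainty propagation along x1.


y = 2*x1^2 + 14*x2
dy/dx1 = 2*2*x1
Evaluate at x1 = 20.49: c1 = 4 * 20.49
c1 = 81.9600

81.9600
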